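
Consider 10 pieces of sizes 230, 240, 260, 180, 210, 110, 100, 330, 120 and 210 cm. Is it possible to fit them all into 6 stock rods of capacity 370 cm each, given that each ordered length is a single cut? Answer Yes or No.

Total = 1990 cm; ⌈1990/370⌉ = 6.
The bound of 6 does not rule out 6, but exhaustive search shows no assignment into 6 stock rods of capacity 370 cm exists — the minimum is 7.

No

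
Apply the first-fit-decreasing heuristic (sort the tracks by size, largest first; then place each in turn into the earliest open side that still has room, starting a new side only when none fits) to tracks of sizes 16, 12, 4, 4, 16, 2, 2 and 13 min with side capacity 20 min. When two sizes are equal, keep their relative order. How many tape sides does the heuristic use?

4

Sorted descending: 16, 16, 13, 12, 4, 4, 2, 2.
  16 → side 1 (new)  [load 16/20]
  16 → side 2 (new)  [load 16/20]
  13 → side 3 (new)  [load 13/20]
  12 → side 4 (new)  [load 12/20]
  4 → side 1  [load 20/20]
  4 → side 2  [load 20/20]
  2 → side 3  [load 15/20]
  2 → side 3  [load 17/20]
4 tape sides opened.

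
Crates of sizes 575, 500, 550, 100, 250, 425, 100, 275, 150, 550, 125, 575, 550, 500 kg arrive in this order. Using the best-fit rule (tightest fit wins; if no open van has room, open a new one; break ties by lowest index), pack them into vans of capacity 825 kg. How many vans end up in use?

  575 → van 1 (new)  [load 575/825]
  500 → van 2 (new)  [load 500/825]
  550 → van 3 (new)  [load 550/825]
  100 → van 1  [load 675/825]
  250 → van 3  [load 800/825]
  425 → van 4 (new)  [load 425/825]
  100 → van 1  [load 775/825]
  275 → van 2  [load 775/825]
  150 → van 4  [load 575/825]
  550 → van 5 (new)  [load 550/825]
  125 → van 4  [load 700/825]
  575 → van 6 (new)  [load 575/825]
  550 → van 7 (new)  [load 550/825]
  500 → van 8 (new)  [load 500/825]
8 vans opened.

8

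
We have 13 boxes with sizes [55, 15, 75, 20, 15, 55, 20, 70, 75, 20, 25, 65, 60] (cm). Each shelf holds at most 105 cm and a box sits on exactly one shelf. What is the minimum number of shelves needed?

Total = 75 + 75 + 70 + 65 + 60 + 55 + 55 + 25 + 20 + 20 + 20 + 15 + 15 = 570 cm.
Lower bound: ⌈570/105⌉ = 6 shelves.
Also, 7 boxes each exceed 105/2 cm, and no two of those can share a shelf, so at least 7 shelves are needed.
A packing using 7 shelves:
  shelf 1: 75 + 25 = 100
  shelf 2: 75 + 20 = 95
  shelf 3: 70 + 20 + 15 = 105
  shelf 4: 65 + 20 + 15 = 100
  shelf 5: 60 = 60
  shelf 6: 55 = 55
  shelf 7: 55 = 55
This matches the lower bound, so 7 is optimal.

7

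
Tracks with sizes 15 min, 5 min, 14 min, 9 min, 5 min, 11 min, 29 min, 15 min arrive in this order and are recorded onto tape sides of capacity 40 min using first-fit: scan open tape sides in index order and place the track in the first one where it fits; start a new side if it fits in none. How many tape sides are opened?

  15 → side 1 (new)  [load 15/40]
  5 → side 1  [load 20/40]
  14 → side 1  [load 34/40]
  9 → side 2 (new)  [load 9/40]
  5 → side 1  [load 39/40]
  11 → side 2  [load 20/40]
  29 → side 3 (new)  [load 29/40]
  15 → side 2  [load 35/40]
3 tape sides opened.

3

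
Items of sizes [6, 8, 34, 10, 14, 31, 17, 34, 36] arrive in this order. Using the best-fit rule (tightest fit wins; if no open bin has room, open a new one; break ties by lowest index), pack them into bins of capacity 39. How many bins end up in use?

  6 → bin 1 (new)  [load 6/39]
  8 → bin 1  [load 14/39]
  34 → bin 2 (new)  [load 34/39]
  10 → bin 1  [load 24/39]
  14 → bin 1  [load 38/39]
  31 → bin 3 (new)  [load 31/39]
  17 → bin 4 (new)  [load 17/39]
  34 → bin 5 (new)  [load 34/39]
  36 → bin 6 (new)  [load 36/39]
6 bins opened.

6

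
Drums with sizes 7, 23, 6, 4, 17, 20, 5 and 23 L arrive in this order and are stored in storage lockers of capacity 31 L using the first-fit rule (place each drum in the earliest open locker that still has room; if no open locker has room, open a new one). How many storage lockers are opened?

  7 → locker 1 (new)  [load 7/31]
  23 → locker 1  [load 30/31]
  6 → locker 2 (new)  [load 6/31]
  4 → locker 2  [load 10/31]
  17 → locker 2  [load 27/31]
  20 → locker 3 (new)  [load 20/31]
  5 → locker 3  [load 25/31]
  23 → locker 4 (new)  [load 23/31]
4 storage lockers opened.

4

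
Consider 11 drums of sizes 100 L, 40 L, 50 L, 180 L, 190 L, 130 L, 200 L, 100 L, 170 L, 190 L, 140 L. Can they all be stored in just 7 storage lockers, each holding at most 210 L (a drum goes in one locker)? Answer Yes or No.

Total = 1490 L; ⌈1490/210⌉ = 8.
At least 8 storage lockers are required, but only 7 are allowed.

No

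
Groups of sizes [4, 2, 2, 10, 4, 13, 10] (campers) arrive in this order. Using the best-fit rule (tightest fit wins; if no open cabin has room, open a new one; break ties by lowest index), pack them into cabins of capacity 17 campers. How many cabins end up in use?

  4 → cabin 1 (new)  [load 4/17]
  2 → cabin 1  [load 6/17]
  2 → cabin 1  [load 8/17]
  10 → cabin 2 (new)  [load 10/17]
  4 → cabin 2  [load 14/17]
  13 → cabin 3 (new)  [load 13/17]
  10 → cabin 4 (new)  [load 10/17]
4 cabins opened.

4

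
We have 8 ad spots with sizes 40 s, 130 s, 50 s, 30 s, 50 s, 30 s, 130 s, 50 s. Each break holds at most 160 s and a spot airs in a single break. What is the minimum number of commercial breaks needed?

Total = 130 + 130 + 50 + 50 + 50 + 40 + 30 + 30 = 510 s.
Lower bound: ⌈510/160⌉ = 4 commercial breaks.
A packing using 4 commercial breaks:
  break 1: 130 + 30 = 160
  break 2: 130 + 30 = 160
  break 3: 50 + 50 + 50 = 150
  break 4: 40 = 40
This matches the lower bound, so 4 is optimal.

4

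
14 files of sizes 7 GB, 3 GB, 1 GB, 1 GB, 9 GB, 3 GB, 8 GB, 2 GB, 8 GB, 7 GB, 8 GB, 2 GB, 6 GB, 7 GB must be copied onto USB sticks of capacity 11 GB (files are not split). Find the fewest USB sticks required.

Total = 9 + 8 + 8 + 8 + 7 + 7 + 7 + 6 + 3 + 3 + 2 + 2 + 1 + 1 = 72 GB.
Lower bound: ⌈72/11⌉ = 7 USB sticks.
Also, 8 files each exceed 11/2 GB, and no two of those can share a USB stick, so at least 8 USB sticks are needed.
A packing using 8 USB sticks:
  USB stick 1: 9 + 2 = 11
  USB stick 2: 8 + 3 = 11
  USB stick 3: 8 + 3 = 11
  USB stick 4: 8 + 2 + 1 = 11
  USB stick 5: 7 + 1 = 8
  USB stick 6: 7 = 7
  USB stick 7: 7 = 7
  USB stick 8: 6 = 6
This matches the lower bound, so 8 is optimal.

8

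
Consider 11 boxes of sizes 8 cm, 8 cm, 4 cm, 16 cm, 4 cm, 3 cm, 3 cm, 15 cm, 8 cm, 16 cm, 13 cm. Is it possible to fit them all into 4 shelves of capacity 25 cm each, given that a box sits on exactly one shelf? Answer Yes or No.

Yes

A valid assignment using 4 shelves:
  shelf 1: 16 + 8 = 24
  shelf 2: 16 + 8 = 24
  shelf 3: 15 + 4 + 3 + 3 = 25
  shelf 4: 13 + 8 + 4 = 25
Every load is within 25 cm, so 4 shelves suffice.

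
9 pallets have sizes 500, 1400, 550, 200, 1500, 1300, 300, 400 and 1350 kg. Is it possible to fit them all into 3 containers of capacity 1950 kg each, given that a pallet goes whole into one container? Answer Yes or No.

Total = 7500 kg; ⌈7500/1950⌉ = 4.
At least 4 containers are required, but only 3 are allowed.

No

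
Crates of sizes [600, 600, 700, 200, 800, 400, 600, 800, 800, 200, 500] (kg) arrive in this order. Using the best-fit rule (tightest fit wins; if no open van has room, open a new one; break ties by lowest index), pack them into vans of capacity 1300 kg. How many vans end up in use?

  600 → van 1 (new)  [load 600/1300]
  600 → van 1  [load 1200/1300]
  700 → van 2 (new)  [load 700/1300]
  200 → van 2  [load 900/1300]
  800 → van 3 (new)  [load 800/1300]
  400 → van 2  [load 1300/1300]
  600 → van 4 (new)  [load 600/1300]
  800 → van 5 (new)  [load 800/1300]
  800 → van 6 (new)  [load 800/1300]
  200 → van 3  [load 1000/1300]
  500 → van 5  [load 1300/1300]
6 vans opened.

6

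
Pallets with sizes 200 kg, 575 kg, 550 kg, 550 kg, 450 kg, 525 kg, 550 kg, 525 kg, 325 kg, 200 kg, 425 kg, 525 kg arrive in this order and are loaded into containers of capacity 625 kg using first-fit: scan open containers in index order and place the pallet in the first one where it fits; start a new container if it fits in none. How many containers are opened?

  200 → container 1 (new)  [load 200/625]
  575 → container 2 (new)  [load 575/625]
  550 → container 3 (new)  [load 550/625]
  550 → container 4 (new)  [load 550/625]
  450 → container 5 (new)  [load 450/625]
  525 → container 6 (new)  [load 525/625]
  550 → container 7 (new)  [load 550/625]
  525 → container 8 (new)  [load 525/625]
  325 → container 1  [load 525/625]
  200 → container 9 (new)  [load 200/625]
  425 → container 9  [load 625/625]
  525 → container 10 (new)  [load 525/625]
10 containers opened.

10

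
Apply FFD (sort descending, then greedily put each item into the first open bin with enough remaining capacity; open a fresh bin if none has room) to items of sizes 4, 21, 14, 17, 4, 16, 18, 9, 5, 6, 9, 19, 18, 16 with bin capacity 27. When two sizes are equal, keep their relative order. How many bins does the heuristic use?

Sorted descending: 21, 19, 18, 18, 17, 16, 16, 14, 9, 9, 6, 5, 4, 4.
  21 → bin 1 (new)  [load 21/27]
  19 → bin 2 (new)  [load 19/27]
  18 → bin 3 (new)  [load 18/27]
  18 → bin 4 (new)  [load 18/27]
  17 → bin 5 (new)  [load 17/27]
  16 → bin 6 (new)  [load 16/27]
  16 → bin 7 (new)  [load 16/27]
  14 → bin 8 (new)  [load 14/27]
  9 → bin 3  [load 27/27]
  9 → bin 4  [load 27/27]
  6 → bin 1  [load 27/27]
  5 → bin 2  [load 24/27]
  4 → bin 5  [load 21/27]
  4 → bin 5  [load 25/27]
8 bins opened.

8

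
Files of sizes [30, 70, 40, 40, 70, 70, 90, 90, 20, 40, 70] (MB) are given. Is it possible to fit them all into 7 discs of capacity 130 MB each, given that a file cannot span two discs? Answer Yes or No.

A valid assignment using 6 discs:
  disc 1: 90 + 40 = 130
  disc 2: 90 + 40 = 130
  disc 3: 70 + 40 + 20 = 130
  disc 4: 70 + 30 = 100
  disc 5: 70 = 70
  disc 6: 70 = 70
That uses only 6 ≤ 7, so 7 discs are enough.

Yes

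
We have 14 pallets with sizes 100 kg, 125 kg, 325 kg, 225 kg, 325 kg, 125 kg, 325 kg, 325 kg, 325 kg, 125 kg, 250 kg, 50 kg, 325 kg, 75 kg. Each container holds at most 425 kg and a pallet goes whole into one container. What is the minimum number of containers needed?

Total = 325 + 325 + 325 + 325 + 325 + 325 + 250 + 225 + 125 + 125 + 125 + 100 + 75 + 50 = 3025 kg.
Lower bound: ⌈3025/425⌉ = 8 containers.
A packing using 9 containers:
  container 1: 325 + 100 = 425
  container 2: 325 + 75 = 400
  container 3: 325 + 50 = 375
  container 4: 325 = 325
  container 5: 325 = 325
  container 6: 325 = 325
  container 7: 250 + 125 = 375
  container 8: 225 + 125 = 350
  container 9: 125 = 125
No arrangement into 8 containers stays within capacity, so 9 is optimal.

9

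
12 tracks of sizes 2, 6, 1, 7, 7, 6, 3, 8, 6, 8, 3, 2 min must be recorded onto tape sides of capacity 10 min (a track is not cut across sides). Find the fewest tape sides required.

7

Total = 8 + 8 + 7 + 7 + 6 + 6 + 6 + 3 + 3 + 2 + 2 + 1 = 59 min.
Lower bound: ⌈59/10⌉ = 6 tape sides.
Also, 7 tracks each exceed 5 min, and no two of those can share a side, so at least 7 tape sides are needed.
A packing using 7 tape sides:
  side 1: 8 + 2 = 10
  side 2: 8 + 2 = 10
  side 3: 7 + 3 = 10
  side 4: 7 + 3 = 10
  side 5: 6 + 1 = 7
  side 6: 6 = 6
  side 7: 6 = 6
This matches the lower bound, so 7 is optimal.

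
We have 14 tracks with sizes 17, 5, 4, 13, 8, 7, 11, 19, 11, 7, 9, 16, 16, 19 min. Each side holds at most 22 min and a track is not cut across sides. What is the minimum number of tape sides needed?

Total = 19 + 19 + 17 + 16 + 16 + 13 + 11 + 11 + 9 + 8 + 7 + 7 + 5 + 4 = 162 min.
Lower bound: ⌈162/22⌉ = 8 tape sides.
A packing using 8 tape sides:
  side 1: 19 = 19
  side 2: 19 = 19
  side 3: 17 + 5 = 22
  side 4: 16 + 4 = 20
  side 5: 16 = 16
  side 6: 13 + 9 = 22
  side 7: 11 + 11 = 22
  side 8: 8 + 7 + 7 = 22
This matches the lower bound, so 8 is optimal.

8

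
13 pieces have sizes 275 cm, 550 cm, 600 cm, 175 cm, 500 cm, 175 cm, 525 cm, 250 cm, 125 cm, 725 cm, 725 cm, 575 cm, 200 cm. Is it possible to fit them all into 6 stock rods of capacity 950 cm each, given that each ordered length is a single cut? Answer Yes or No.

Total = 5400 cm; ⌈5400/950⌉ = 6.
7 pieces each exceed half the capacity and cannot share a stock rod, forcing at least 7 stock rods.
At least 7 stock rods are required, but only 6 are allowed.

No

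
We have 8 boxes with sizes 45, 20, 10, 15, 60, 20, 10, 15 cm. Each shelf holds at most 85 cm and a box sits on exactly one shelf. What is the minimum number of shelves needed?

3

Total = 60 + 45 + 20 + 20 + 15 + 15 + 10 + 10 = 195 cm.
Lower bound: ⌈195/85⌉ = 3 shelves.
A packing using 3 shelves:
  shelf 1: 60 + 20 = 80
  shelf 2: 45 + 20 + 15 = 80
  shelf 3: 15 + 10 + 10 = 35
This matches the lower bound, so 3 is optimal.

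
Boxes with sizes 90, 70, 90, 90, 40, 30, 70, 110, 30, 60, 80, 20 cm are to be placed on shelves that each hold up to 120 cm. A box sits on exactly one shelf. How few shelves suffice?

8

Total = 110 + 90 + 90 + 90 + 80 + 70 + 70 + 60 + 40 + 30 + 30 + 20 = 780 cm.
Lower bound: ⌈780/120⌉ = 7 shelves.
A packing using 8 shelves:
  shelf 1: 110 = 110
  shelf 2: 90 + 30 = 120
  shelf 3: 90 + 30 = 120
  shelf 4: 90 + 20 = 110
  shelf 5: 80 + 40 = 120
  shelf 6: 70 = 70
  shelf 7: 70 = 70
  shelf 8: 60 = 60
No arrangement into 7 shelves stays within capacity, so 8 is optimal.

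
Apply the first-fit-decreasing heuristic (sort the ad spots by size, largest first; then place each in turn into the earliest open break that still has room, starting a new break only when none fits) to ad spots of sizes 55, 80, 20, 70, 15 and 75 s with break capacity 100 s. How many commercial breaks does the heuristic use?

4

Sorted descending: 80, 75, 70, 55, 20, 15.
  80 → break 1 (new)  [load 80/100]
  75 → break 2 (new)  [load 75/100]
  70 → break 3 (new)  [load 70/100]
  55 → break 4 (new)  [load 55/100]
  20 → break 1  [load 100/100]
  15 → break 2  [load 90/100]
4 commercial breaks opened.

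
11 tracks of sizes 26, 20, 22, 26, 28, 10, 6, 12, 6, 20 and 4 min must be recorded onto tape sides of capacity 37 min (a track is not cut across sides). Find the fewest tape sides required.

Total = 28 + 26 + 26 + 22 + 20 + 20 + 12 + 10 + 6 + 6 + 4 = 180 min.
Lower bound: ⌈180/37⌉ = 5 tape sides.
Also, 6 tracks each exceed 37/2 min, and no two of those can share a side, so at least 6 tape sides are needed.
A packing using 6 tape sides:
  side 1: 28 + 6 = 34
  side 2: 26 + 10 = 36
  side 3: 26 + 6 + 4 = 36
  side 4: 22 + 12 = 34
  side 5: 20 = 20
  side 6: 20 = 20
This matches the lower bound, so 6 is optimal.

6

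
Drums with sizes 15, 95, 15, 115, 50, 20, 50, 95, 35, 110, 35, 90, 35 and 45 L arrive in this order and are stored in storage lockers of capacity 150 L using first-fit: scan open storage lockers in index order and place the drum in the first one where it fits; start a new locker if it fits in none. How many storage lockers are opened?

6

  15 → locker 1 (new)  [load 15/150]
  95 → locker 1  [load 110/150]
  15 → locker 1  [load 125/150]
  115 → locker 2 (new)  [load 115/150]
  50 → locker 3 (new)  [load 50/150]
  20 → locker 1  [load 145/150]
  50 → locker 3  [load 100/150]
  95 → locker 4 (new)  [load 95/150]
  35 → locker 2  [load 150/150]
  110 → locker 5 (new)  [load 110/150]
  35 → locker 3  [load 135/150]
  90 → locker 6 (new)  [load 90/150]
  35 → locker 4  [load 130/150]
  45 → locker 6  [load 135/150]
6 storage lockers opened.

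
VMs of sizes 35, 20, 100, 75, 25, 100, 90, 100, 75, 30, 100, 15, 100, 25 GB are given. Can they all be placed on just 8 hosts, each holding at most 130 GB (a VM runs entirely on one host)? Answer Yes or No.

A valid assignment using 8 hosts:
  host 1: 100 + 30 = 130
  host 2: 100 + 25 = 125
  host 3: 100 + 25 = 125
  host 4: 100 + 20 = 120
  host 5: 100 + 15 = 115
  host 6: 90 + 35 = 125
  host 7: 75 = 75
  host 8: 75 = 75
Every load is within 130 GB, so 8 hosts suffice.

Yes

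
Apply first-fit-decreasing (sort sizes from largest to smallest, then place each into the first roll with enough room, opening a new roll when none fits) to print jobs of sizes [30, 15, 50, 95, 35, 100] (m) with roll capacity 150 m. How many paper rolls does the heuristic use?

3

Sorted descending: 100, 95, 50, 35, 30, 15.
  100 → roll 1 (new)  [load 100/150]
  95 → roll 2 (new)  [load 95/150]
  50 → roll 1  [load 150/150]
  35 → roll 2  [load 130/150]
  30 → roll 3 (new)  [load 30/150]
  15 → roll 2  [load 145/150]
3 paper rolls opened.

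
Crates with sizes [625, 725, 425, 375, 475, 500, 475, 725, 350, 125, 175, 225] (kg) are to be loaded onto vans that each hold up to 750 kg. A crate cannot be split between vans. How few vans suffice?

8

Total = 725 + 725 + 625 + 500 + 475 + 475 + 425 + 375 + 350 + 225 + 175 + 125 = 5200 kg.
Lower bound: ⌈5200/750⌉ = 7 vans.
A packing using 8 vans:
  van 1: 725 = 725
  van 2: 725 = 725
  van 3: 625 + 125 = 750
  van 4: 500 + 225 = 725
  van 5: 475 + 175 = 650
  van 6: 475 = 475
  van 7: 425 = 425
  van 8: 375 + 350 = 725
No arrangement into 7 vans stays within capacity, so 8 is optimal.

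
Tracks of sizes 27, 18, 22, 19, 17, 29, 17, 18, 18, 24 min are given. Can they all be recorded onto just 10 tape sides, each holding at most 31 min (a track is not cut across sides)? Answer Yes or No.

A valid assignment using 10 tape sides:
  side 1: 29 = 29
  side 2: 27 = 27
  side 3: 24 = 24
  side 4: 22 = 22
  side 5: 19 = 19
  side 6: 18 = 18
  side 7: 18 = 18
  side 8: 18 = 18
  side 9: 17 = 17
  side 10: 17 = 17
Every load is within 31 min, so 10 tape sides suffice.

Yes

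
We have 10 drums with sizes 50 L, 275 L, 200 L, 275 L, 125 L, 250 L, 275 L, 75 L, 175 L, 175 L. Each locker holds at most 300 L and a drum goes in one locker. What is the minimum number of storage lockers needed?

Total = 275 + 275 + 275 + 250 + 200 + 175 + 175 + 125 + 75 + 50 = 1875 L.
Lower bound: ⌈1875/300⌉ = 7 storage lockers.
A packing using 7 storage lockers:
  locker 1: 275 = 275
  locker 2: 275 = 275
  locker 3: 275 = 275
  locker 4: 250 + 50 = 300
  locker 5: 200 + 75 = 275
  locker 6: 175 + 125 = 300
  locker 7: 175 = 175
This matches the lower bound, so 7 is optimal.

7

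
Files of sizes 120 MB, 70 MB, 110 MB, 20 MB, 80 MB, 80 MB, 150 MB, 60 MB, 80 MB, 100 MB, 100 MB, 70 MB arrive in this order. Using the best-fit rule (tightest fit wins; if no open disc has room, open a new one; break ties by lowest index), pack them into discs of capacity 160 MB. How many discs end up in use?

8

  120 → disc 1 (new)  [load 120/160]
  70 → disc 2 (new)  [load 70/160]
  110 → disc 3 (new)  [load 110/160]
  20 → disc 1  [load 140/160]
  80 → disc 2  [load 150/160]
  80 → disc 4 (new)  [load 80/160]
  150 → disc 5 (new)  [load 150/160]
  60 → disc 4  [load 140/160]
  80 → disc 6 (new)  [load 80/160]
  100 → disc 7 (new)  [load 100/160]
  100 → disc 8 (new)  [load 100/160]
  70 → disc 6  [load 150/160]
8 discs opened.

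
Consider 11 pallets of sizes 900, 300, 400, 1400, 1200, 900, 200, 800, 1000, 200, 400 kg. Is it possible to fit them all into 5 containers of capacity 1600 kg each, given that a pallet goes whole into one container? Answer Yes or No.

No

Total = 7700 kg; ⌈7700/1600⌉ = 5.
The bound of 5 does not rule out 5, but exhaustive search shows no assignment into 5 containers of capacity 1600 kg exists — the minimum is 6.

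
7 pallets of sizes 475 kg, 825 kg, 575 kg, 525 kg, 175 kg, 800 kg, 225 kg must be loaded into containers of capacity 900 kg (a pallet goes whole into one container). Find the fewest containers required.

5

Total = 825 + 800 + 575 + 525 + 475 + 225 + 175 = 3600 kg.
Lower bound: ⌈3600/900⌉ = 4 containers.
Also, 5 pallets each exceed 450 kg, and no two of those can share a container, so at least 5 containers are needed.
A packing using 5 containers:
  container 1: 825 = 825
  container 2: 800 = 800
  container 3: 575 + 225 = 800
  container 4: 525 + 175 = 700
  container 5: 475 = 475
This matches the lower bound, so 5 is optimal.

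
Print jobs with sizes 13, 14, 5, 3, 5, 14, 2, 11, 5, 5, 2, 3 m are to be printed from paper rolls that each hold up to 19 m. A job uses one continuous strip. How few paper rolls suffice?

Total = 14 + 14 + 13 + 11 + 5 + 5 + 5 + 5 + 3 + 3 + 2 + 2 = 82 m.
Lower bound: ⌈82/19⌉ = 5 paper rolls.
A packing using 5 paper rolls:
  roll 1: 14 + 5 = 19
  roll 2: 14 + 5 = 19
  roll 3: 13 + 5 = 18
  roll 4: 11 + 5 + 3 = 19
  roll 5: 3 + 2 + 2 = 7
This matches the lower bound, so 5 is optimal.

5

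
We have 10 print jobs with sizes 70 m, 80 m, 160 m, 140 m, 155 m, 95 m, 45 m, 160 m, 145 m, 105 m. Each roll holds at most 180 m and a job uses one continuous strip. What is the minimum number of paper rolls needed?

Total = 160 + 160 + 155 + 145 + 140 + 105 + 95 + 80 + 70 + 45 = 1155 m.
Lower bound: ⌈1155/180⌉ = 7 paper rolls.
A packing using 8 paper rolls:
  roll 1: 160 = 160
  roll 2: 160 = 160
  roll 3: 155 = 155
  roll 4: 145 = 145
  roll 5: 140 = 140
  roll 6: 105 + 70 = 175
  roll 7: 95 + 80 = 175
  roll 8: 45 = 45
No arrangement into 7 paper rolls stays within capacity, so 8 is optimal.

8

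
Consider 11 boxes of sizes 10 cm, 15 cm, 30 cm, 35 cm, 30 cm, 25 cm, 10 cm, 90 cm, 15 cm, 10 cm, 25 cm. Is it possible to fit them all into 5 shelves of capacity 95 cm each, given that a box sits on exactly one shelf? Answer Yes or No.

A valid assignment using 4 shelves:
  shelf 1: 90 = 90
  shelf 2: 35 + 30 + 30 = 95
  shelf 3: 25 + 25 + 15 + 15 + 10 = 90
  shelf 4: 10 + 10 = 20
That uses only 4 ≤ 5, so 5 shelves are enough.

Yes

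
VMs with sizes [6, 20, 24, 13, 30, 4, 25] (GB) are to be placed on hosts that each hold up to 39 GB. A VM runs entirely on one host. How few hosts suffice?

4

Total = 30 + 25 + 24 + 20 + 13 + 6 + 4 = 122 GB.
Lower bound: ⌈122/39⌉ = 4 hosts.
A packing using 4 hosts:
  host 1: 30 + 6 = 36
  host 2: 25 + 13 = 38
  host 3: 24 + 4 = 28
  host 4: 20 = 20
This matches the lower bound, so 4 is optimal.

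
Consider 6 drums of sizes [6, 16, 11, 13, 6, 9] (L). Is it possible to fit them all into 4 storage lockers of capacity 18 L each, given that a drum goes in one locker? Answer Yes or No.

A valid assignment using 4 storage lockers:
  locker 1: 16 = 16
  locker 2: 13 = 13
  locker 3: 11 + 6 = 17
  locker 4: 9 + 6 = 15
Every load is within 18 L, so 4 storage lockers suffice.

Yes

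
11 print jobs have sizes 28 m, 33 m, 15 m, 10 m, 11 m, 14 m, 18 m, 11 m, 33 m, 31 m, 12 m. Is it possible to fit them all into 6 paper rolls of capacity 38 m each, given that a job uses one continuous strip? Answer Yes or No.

No

Total = 216 m; ⌈216/38⌉ = 6.
The bound of 6 does not rule out 6, but exhaustive search shows no assignment into 6 paper rolls of capacity 38 m exists — the minimum is 7.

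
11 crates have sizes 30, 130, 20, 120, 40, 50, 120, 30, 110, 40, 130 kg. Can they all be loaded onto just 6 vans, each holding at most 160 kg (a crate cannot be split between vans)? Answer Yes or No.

Yes

A valid assignment using 6 vans:
  van 1: 130 + 30 = 160
  van 2: 130 + 30 = 160
  van 3: 120 + 40 = 160
  van 4: 120 + 40 = 160
  van 5: 110 + 50 = 160
  van 6: 20 = 20
Every load is within 160 kg, so 6 vans suffice.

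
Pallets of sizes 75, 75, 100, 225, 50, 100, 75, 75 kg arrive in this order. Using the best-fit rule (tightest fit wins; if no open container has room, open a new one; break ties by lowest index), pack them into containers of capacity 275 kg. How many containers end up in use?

  75 → container 1 (new)  [load 75/275]
  75 → container 1  [load 150/275]
  100 → container 1  [load 250/275]
  225 → container 2 (new)  [load 225/275]
  50 → container 2  [load 275/275]
  100 → container 3 (new)  [load 100/275]
  75 → container 3  [load 175/275]
  75 → container 3  [load 250/275]
3 containers opened.

3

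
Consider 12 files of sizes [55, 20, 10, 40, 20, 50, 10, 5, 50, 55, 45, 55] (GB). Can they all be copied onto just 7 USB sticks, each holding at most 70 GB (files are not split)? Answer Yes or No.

Yes

A valid assignment using 7 USB sticks:
  USB stick 1: 55 + 10 + 5 = 70
  USB stick 2: 55 + 10 = 65
  USB stick 3: 55 = 55
  USB stick 4: 50 + 20 = 70
  USB stick 5: 50 + 20 = 70
  USB stick 6: 45 = 45
  USB stick 7: 40 = 40
Every load is within 70 GB, so 7 USB sticks suffice.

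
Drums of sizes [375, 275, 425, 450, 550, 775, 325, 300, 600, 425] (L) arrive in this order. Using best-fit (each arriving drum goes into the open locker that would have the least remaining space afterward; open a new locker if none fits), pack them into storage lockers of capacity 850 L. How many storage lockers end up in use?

  375 → locker 1 (new)  [load 375/850]
  275 → locker 1  [load 650/850]
  425 → locker 2 (new)  [load 425/850]
  450 → locker 3 (new)  [load 450/850]
  550 → locker 4 (new)  [load 550/850]
  775 → locker 5 (new)  [load 775/850]
  325 → locker 3  [load 775/850]
  300 → locker 4  [load 850/850]
  600 → locker 6 (new)  [load 600/850]
  425 → locker 2  [load 850/850]
6 storage lockers opened.

6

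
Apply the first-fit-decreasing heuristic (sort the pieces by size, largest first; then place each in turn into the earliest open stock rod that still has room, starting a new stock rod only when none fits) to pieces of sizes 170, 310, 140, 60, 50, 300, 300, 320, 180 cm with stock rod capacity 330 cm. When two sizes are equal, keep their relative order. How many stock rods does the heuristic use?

6

Sorted descending: 320, 310, 300, 300, 180, 170, 140, 60, 50.
  320 → stock rod 1 (new)  [load 320/330]
  310 → stock rod 2 (new)  [load 310/330]
  300 → stock rod 3 (new)  [load 300/330]
  300 → stock rod 4 (new)  [load 300/330]
  180 → stock rod 5 (new)  [load 180/330]
  170 → stock rod 6 (new)  [load 170/330]
  140 → stock rod 5  [load 320/330]
  60 → stock rod 6  [load 230/330]
  50 → stock rod 6  [load 280/330]
6 stock rods opened.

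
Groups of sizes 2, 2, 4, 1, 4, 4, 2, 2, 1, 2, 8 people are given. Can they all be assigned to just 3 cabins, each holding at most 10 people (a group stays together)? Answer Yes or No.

No

Total = 32 people; ⌈32/10⌉ = 4.
At least 4 cabins are required, but only 3 are allowed.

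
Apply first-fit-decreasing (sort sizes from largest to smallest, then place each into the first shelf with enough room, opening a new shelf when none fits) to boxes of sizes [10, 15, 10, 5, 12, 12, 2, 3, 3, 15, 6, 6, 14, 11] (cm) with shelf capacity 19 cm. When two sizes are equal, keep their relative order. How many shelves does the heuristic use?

Sorted descending: 15, 15, 14, 12, 12, 11, 10, 10, 6, 6, 5, 3, 3, 2.
  15 → shelf 1 (new)  [load 15/19]
  15 → shelf 2 (new)  [load 15/19]
  14 → shelf 3 (new)  [load 14/19]
  12 → shelf 4 (new)  [load 12/19]
  12 → shelf 5 (new)  [load 12/19]
  11 → shelf 6 (new)  [load 11/19]
  10 → shelf 7 (new)  [load 10/19]
  10 → shelf 8 (new)  [load 10/19]
  6 → shelf 4  [load 18/19]
  6 → shelf 5  [load 18/19]
  5 → shelf 3  [load 19/19]
  3 → shelf 1  [load 18/19]
  3 → shelf 2  [load 18/19]
  2 → shelf 6  [load 13/19]
8 shelves opened.

8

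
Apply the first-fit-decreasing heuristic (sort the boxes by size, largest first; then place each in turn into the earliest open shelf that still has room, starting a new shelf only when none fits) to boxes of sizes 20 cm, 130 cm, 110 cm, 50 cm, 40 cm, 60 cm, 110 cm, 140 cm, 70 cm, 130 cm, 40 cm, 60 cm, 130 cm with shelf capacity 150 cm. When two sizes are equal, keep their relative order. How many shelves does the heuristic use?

Sorted descending: 140, 130, 130, 130, 110, 110, 70, 60, 60, 50, 40, 40, 20.
  140 → shelf 1 (new)  [load 140/150]
  130 → shelf 2 (new)  [load 130/150]
  130 → shelf 3 (new)  [load 130/150]
  130 → shelf 4 (new)  [load 130/150]
  110 → shelf 5 (new)  [load 110/150]
  110 → shelf 6 (new)  [load 110/150]
  70 → shelf 7 (new)  [load 70/150]
  60 → shelf 7  [load 130/150]
  60 → shelf 8 (new)  [load 60/150]
  50 → shelf 8  [load 110/150]
  40 → shelf 5  [load 150/150]
  40 → shelf 6  [load 150/150]
  20 → shelf 2  [load 150/150]
8 shelves opened.

8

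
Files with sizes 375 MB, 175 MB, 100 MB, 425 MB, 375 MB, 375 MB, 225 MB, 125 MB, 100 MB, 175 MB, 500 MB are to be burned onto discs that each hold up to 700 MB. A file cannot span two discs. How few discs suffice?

5

Total = 500 + 425 + 375 + 375 + 375 + 225 + 175 + 175 + 125 + 100 + 100 = 2950 MB.
Lower bound: ⌈2950/700⌉ = 5 discs.
A packing using 5 discs:
  disc 1: 500 + 175 = 675
  disc 2: 425 + 225 = 650
  disc 3: 375 + 175 + 125 = 675
  disc 4: 375 + 100 + 100 = 575
  disc 5: 375 = 375
This matches the lower bound, so 5 is optimal.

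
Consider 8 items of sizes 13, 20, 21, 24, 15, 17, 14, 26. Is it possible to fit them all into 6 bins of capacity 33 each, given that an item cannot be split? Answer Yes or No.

Yes

A valid assignment using 6 bins:
  bin 1: 26 = 26
  bin 2: 24 = 24
  bin 3: 21 = 21
  bin 4: 20 + 13 = 33
  bin 5: 17 + 15 = 32
  bin 6: 14 = 14
Every load is within 33, so 6 bins suffice.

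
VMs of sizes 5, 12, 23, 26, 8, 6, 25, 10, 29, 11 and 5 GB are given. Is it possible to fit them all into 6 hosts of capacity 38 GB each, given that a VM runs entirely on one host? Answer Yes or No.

A valid assignment using 5 hosts:
  host 1: 29 + 8 = 37
  host 2: 26 + 12 = 38
  host 3: 25 + 11 = 36
  host 4: 23 + 10 + 5 = 38
  host 5: 6 + 5 = 11
That uses only 5 ≤ 6, so 6 hosts are enough.

Yes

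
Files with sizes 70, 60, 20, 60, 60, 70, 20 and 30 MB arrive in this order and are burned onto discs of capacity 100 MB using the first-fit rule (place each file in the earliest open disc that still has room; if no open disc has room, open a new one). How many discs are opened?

5

  70 → disc 1 (new)  [load 70/100]
  60 → disc 2 (new)  [load 60/100]
  20 → disc 1  [load 90/100]
  60 → disc 3 (new)  [load 60/100]
  60 → disc 4 (new)  [load 60/100]
  70 → disc 5 (new)  [load 70/100]
  20 → disc 2  [load 80/100]
  30 → disc 3  [load 90/100]
5 discs opened.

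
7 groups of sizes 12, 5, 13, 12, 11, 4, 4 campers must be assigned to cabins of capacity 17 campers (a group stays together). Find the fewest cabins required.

4

Total = 13 + 12 + 12 + 11 + 5 + 4 + 4 = 61 campers.
Lower bound: ⌈61/17⌉ = 4 cabins.
A packing using 4 cabins:
  cabin 1: 13 + 4 = 17
  cabin 2: 12 + 5 = 17
  cabin 3: 12 + 4 = 16
  cabin 4: 11 = 11
This matches the lower bound, so 4 is optimal.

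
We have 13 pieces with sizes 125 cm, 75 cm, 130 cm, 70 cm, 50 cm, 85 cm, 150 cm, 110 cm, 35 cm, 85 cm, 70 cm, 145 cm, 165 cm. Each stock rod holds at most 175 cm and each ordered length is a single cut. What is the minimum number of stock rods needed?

Total = 165 + 150 + 145 + 130 + 125 + 110 + 85 + 85 + 75 + 70 + 70 + 50 + 35 = 1295 cm.
Lower bound: ⌈1295/175⌉ = 8 stock rods.
A packing using 9 stock rods:
  stock rod 1: 165 = 165
  stock rod 2: 150 = 150
  stock rod 3: 145 = 145
  stock rod 4: 130 + 35 = 165
  stock rod 5: 125 + 50 = 175
  stock rod 6: 110 = 110
  stock rod 7: 85 + 85 = 170
  stock rod 8: 75 + 70 = 145
  stock rod 9: 70 = 70
No arrangement into 8 stock rods stays within capacity, so 9 is optimal.

9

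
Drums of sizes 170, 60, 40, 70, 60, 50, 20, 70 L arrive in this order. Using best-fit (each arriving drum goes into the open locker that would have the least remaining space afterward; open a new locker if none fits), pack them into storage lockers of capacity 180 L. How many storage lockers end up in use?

  170 → locker 1 (new)  [load 170/180]
  60 → locker 2 (new)  [load 60/180]
  40 → locker 2  [load 100/180]
  70 → locker 2  [load 170/180]
  60 → locker 3 (new)  [load 60/180]
  50 → locker 3  [load 110/180]
  20 → locker 3  [load 130/180]
  70 → locker 4 (new)  [load 70/180]
4 storage lockers opened.

4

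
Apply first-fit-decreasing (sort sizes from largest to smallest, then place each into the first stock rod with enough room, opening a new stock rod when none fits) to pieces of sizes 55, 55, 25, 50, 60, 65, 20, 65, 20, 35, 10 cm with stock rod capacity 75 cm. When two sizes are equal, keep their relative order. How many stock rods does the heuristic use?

Sorted descending: 65, 65, 60, 55, 55, 50, 35, 25, 20, 20, 10.
  65 → stock rod 1 (new)  [load 65/75]
  65 → stock rod 2 (new)  [load 65/75]
  60 → stock rod 3 (new)  [load 60/75]
  55 → stock rod 4 (new)  [load 55/75]
  55 → stock rod 5 (new)  [load 55/75]
  50 → stock rod 6 (new)  [load 50/75]
  35 → stock rod 7 (new)  [load 35/75]
  25 → stock rod 6  [load 75/75]
  20 → stock rod 4  [load 75/75]
  20 → stock rod 5  [load 75/75]
  10 → stock rod 1  [load 75/75]
7 stock rods opened.

7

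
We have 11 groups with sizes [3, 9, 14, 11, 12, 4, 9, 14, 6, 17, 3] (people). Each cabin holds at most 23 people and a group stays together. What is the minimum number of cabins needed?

5

Total = 17 + 14 + 14 + 12 + 11 + 9 + 9 + 6 + 4 + 3 + 3 = 102 people.
Lower bound: ⌈102/23⌉ = 5 cabins.
A packing using 5 cabins:
  cabin 1: 17 + 6 = 23
  cabin 2: 14 + 9 = 23
  cabin 3: 14 + 9 = 23
  cabin 4: 12 + 11 = 23
  cabin 5: 4 + 3 + 3 = 10
This matches the lower bound, so 5 is optimal.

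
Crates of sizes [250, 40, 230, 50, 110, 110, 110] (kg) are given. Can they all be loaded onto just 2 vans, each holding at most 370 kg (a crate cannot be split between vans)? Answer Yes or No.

No

Total = 900 kg; ⌈900/370⌉ = 3.
At least 3 vans are required, but only 2 are allowed.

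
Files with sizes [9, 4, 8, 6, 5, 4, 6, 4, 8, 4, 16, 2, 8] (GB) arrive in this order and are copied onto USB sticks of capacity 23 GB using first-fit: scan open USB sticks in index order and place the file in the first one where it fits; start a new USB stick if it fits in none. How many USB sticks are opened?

5

  9 → USB stick 1 (new)  [load 9/23]
  4 → USB stick 1  [load 13/23]
  8 → USB stick 1  [load 21/23]
  6 → USB stick 2 (new)  [load 6/23]
  5 → USB stick 2  [load 11/23]
  4 → USB stick 2  [load 15/23]
  6 → USB stick 2  [load 21/23]
  4 → USB stick 3 (new)  [load 4/23]
  8 → USB stick 3  [load 12/23]
  4 → USB stick 3  [load 16/23]
  16 → USB stick 4 (new)  [load 16/23]
  2 → USB stick 1  [load 23/23]
  8 → USB stick 5 (new)  [load 8/23]
5 USB sticks opened.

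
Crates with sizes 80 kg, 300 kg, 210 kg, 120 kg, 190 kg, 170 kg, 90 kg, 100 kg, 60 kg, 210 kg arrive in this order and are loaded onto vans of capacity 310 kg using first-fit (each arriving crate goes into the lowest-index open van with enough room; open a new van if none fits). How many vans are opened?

  80 → van 1 (new)  [load 80/310]
  300 → van 2 (new)  [load 300/310]
  210 → van 1  [load 290/310]
  120 → van 3 (new)  [load 120/310]
  190 → van 3  [load 310/310]
  170 → van 4 (new)  [load 170/310]
  90 → van 4  [load 260/310]
  100 → van 5 (new)  [load 100/310]
  60 → van 5  [load 160/310]
  210 → van 6 (new)  [load 210/310]
6 vans opened.

6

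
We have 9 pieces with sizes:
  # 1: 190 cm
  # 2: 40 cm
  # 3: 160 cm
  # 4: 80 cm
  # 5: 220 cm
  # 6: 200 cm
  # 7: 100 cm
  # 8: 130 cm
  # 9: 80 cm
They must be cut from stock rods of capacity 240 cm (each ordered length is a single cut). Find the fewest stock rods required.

Total = 220 + 200 + 190 + 160 + 130 + 100 + 80 + 80 + 40 = 1200 cm.
Lower bound: ⌈1200/240⌉ = 5 stock rods.
A packing using 6 stock rods:
  stock rod 1: 220 = 220
  stock rod 2: 200 + 40 = 240
  stock rod 3: 190 = 190
  stock rod 4: 160 + 80 = 240
  stock rod 5: 130 + 100 = 230
  stock rod 6: 80 = 80
No arrangement into 5 stock rods stays within capacity, so 6 is optimal.

6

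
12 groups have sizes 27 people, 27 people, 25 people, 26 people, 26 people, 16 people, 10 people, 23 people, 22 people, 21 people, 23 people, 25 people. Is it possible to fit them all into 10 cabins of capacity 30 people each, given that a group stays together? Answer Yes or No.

Total = 271 people; ⌈271/30⌉ = 10.
11 groups each exceed half the capacity and cannot share a cabin, forcing at least 11 cabins.
At least 11 cabins are required, but only 10 are allowed.

No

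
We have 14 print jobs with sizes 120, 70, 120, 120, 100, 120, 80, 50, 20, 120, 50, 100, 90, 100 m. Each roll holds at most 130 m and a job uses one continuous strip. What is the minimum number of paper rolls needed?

11

Total = 120 + 120 + 120 + 120 + 120 + 100 + 100 + 100 + 90 + 80 + 70 + 50 + 50 + 20 = 1260 m.
Lower bound: ⌈1260/130⌉ = 10 paper rolls.
Also, 11 print jobs each exceed 65 m, and no two of those can share a roll, so at least 11 paper rolls are needed.
A packing using 11 paper rolls:
  roll 1: 120 = 120
  roll 2: 120 = 120
  roll 3: 120 = 120
  roll 4: 120 = 120
  roll 5: 120 = 120
  roll 6: 100 + 20 = 120
  roll 7: 100 = 100
  roll 8: 100 = 100
  roll 9: 90 = 90
  roll 10: 80 + 50 = 130
  roll 11: 70 + 50 = 120
This matches the lower bound, so 11 is optimal.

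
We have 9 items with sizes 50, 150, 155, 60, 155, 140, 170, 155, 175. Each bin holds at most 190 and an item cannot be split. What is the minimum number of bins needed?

8

Total = 175 + 170 + 155 + 155 + 155 + 150 + 140 + 60 + 50 = 1210.
Lower bound: ⌈1210/190⌉ = 7 bins.
A packing using 8 bins:
  bin 1: 175 = 175
  bin 2: 170 = 170
  bin 3: 155 = 155
  bin 4: 155 = 155
  bin 5: 155 = 155
  bin 6: 150 = 150
  bin 7: 140 + 50 = 190
  bin 8: 60 = 60
No arrangement into 7 bins stays within capacity, so 8 is optimal.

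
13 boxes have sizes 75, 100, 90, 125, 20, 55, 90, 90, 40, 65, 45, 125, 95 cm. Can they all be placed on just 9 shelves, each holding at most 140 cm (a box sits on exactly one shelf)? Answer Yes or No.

A valid assignment using 9 shelves:
  shelf 1: 125 = 125
  shelf 2: 125 = 125
  shelf 3: 100 + 40 = 140
  shelf 4: 95 + 45 = 140
  shelf 5: 90 + 20 = 110
  shelf 6: 90 = 90
  shelf 7: 90 = 90
  shelf 8: 75 + 65 = 140
  shelf 9: 55 = 55
Every load is within 140 cm, so 9 shelves suffice.

Yes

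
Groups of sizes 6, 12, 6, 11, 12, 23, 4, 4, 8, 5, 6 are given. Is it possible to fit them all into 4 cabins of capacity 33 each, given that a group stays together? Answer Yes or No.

Yes

A valid assignment using 3 cabins:
  cabin 1: 23 + 8 = 31
  cabin 2: 12 + 12 + 5 + 4 = 33
  cabin 3: 11 + 6 + 6 + 6 + 4 = 33
That uses only 3 ≤ 4, so 4 cabins are enough.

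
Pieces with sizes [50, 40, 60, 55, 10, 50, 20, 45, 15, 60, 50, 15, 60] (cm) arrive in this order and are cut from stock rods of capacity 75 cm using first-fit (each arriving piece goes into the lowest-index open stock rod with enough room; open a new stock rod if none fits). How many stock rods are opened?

  50 → stock rod 1 (new)  [load 50/75]
  40 → stock rod 2 (new)  [load 40/75]
  60 → stock rod 3 (new)  [load 60/75]
  55 → stock rod 4 (new)  [load 55/75]
  10 → stock rod 1  [load 60/75]
  50 → stock rod 5 (new)  [load 50/75]
  20 → stock rod 2  [load 60/75]
  45 → stock rod 6 (new)  [load 45/75]
  15 → stock rod 1  [load 75/75]
  60 → stock rod 7 (new)  [load 60/75]
  50 → stock rod 8 (new)  [load 50/75]
  15 → stock rod 2  [load 75/75]
  60 → stock rod 9 (new)  [load 60/75]
9 stock rods opened.

9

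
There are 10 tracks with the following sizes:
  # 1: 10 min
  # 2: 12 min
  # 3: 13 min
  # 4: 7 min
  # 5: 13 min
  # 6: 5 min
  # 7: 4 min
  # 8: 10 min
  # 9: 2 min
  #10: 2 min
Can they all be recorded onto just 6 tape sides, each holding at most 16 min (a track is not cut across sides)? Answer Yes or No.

Yes

A valid assignment using 6 tape sides:
  side 1: 13 + 2 = 15
  side 2: 13 + 2 = 15
  side 3: 12 + 4 = 16
  side 4: 10 + 5 = 15
  side 5: 10 = 10
  side 6: 7 = 7
Every load is within 16 min, so 6 tape sides suffice.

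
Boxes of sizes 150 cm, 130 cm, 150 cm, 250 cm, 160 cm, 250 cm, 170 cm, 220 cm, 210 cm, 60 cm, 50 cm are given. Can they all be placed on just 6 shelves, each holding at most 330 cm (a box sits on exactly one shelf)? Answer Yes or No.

Total = 1800 cm; ⌈1800/330⌉ = 6.
The bound of 6 does not rule out 6, but exhaustive search shows no assignment into 6 shelves of capacity 330 cm exists — the minimum is 7.

No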